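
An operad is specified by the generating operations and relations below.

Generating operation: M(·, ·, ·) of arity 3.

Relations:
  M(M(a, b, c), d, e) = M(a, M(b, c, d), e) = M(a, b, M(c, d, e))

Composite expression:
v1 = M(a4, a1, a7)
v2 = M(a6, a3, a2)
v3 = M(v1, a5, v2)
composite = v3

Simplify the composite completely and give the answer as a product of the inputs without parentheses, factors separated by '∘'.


a4 ∘ a1 ∘ a7 ∘ a5 ∘ a6 ∘ a3 ∘ a2

Under associativity of M, the answer is the a's in reading order.
M(a4, a1, a7) flattens to a4 ∘ a1 ∘ a7
M(a6, a3, a2) flattens to a6 ∘ a3 ∘ a2
M(M(a4, a1, a7), a5, M(a6, a3, a2)) flattens to a4 ∘ a1 ∘ a7 ∘ a5 ∘ a6 ∘ a3 ∘ a2


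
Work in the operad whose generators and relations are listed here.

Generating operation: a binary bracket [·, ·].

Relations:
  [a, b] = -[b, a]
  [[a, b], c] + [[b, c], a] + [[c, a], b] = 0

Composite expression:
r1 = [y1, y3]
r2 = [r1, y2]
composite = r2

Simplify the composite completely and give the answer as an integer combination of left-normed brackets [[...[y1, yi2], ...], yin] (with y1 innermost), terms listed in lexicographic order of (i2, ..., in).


[[y1, y3], y2]

In the tensor algebra, words opening y1 carry the y1-anchored form.
Composite bracket: [[y1, y3], y2]
Each bracket splits as ab - ba, giving 4 signed words (2^2 = 4).
Coefficients come from the y1-initial words:
  y1y3y2 (sign +1) contributes +[[y1, y3], y2]


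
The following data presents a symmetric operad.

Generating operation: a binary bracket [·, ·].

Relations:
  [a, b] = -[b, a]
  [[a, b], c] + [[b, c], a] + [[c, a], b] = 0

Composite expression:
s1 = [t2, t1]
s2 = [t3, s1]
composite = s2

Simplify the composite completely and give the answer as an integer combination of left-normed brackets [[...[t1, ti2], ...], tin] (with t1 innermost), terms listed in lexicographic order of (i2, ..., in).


[[t1, t2], t3]

Antisymmetry and Jacobi reduce to t1-anchored left-normed brackets.
Composite bracket: [t3, [t2, t1]]
Under [a, b] = ab - ba we get 4 signed associative words (2^2 = 4).
Coefficients come from the t1-initial words:
  from t1t2t3, sign +1: term +[[t1, t2], t3]


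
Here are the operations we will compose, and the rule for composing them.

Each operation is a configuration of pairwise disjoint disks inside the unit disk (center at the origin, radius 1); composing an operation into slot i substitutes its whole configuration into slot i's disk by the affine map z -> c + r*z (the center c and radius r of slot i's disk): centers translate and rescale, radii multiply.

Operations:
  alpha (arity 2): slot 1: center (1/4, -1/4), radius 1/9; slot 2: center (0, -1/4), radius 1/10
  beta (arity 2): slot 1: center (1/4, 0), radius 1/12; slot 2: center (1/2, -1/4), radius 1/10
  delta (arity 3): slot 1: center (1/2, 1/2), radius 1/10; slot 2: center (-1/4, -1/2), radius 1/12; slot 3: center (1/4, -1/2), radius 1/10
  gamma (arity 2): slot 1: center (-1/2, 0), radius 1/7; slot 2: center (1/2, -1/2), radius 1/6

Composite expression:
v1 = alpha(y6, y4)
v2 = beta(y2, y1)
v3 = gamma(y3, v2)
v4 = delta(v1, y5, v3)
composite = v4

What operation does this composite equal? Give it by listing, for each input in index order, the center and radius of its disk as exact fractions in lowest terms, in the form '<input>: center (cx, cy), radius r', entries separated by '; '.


y1: center (37/120, -133/240), radius 1/600; y2: center (73/240, -11/20), radius 1/720; y3: center (1/5, -1/2), radius 1/70; y4: center (1/2, 19/40), radius 1/100; y5: center (-1/4, -1/2), radius 1/12; y6: center (21/40, 19/40), radius 1/90

Nesting under delta composes maps z -> c + r*z down each y-path.
tracing y6 down its 2-map path: center (21/40, 19/40), radius 1/90
tracing y4 down its 2-map path: center (1/2, 19/40), radius 1/100
tracing y5 down its 1-map path: center (-1/4, -1/2), radius 1/12
tracing y3 down its 2-map path: center (1/5, -1/2), radius 1/70
tracing y2 down its 3-map path: center (73/240, -11/20), radius 1/720
tracing y1 down its 3-map path: center (37/120, -133/240), radius 1/600


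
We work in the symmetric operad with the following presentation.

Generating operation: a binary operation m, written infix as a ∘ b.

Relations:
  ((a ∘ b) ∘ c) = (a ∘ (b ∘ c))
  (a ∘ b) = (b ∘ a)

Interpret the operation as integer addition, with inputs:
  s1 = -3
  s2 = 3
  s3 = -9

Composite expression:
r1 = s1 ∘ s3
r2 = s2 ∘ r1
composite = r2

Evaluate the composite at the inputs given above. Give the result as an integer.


-9

(s1 ∘ s3) = -12
(s2 ∘ (s1 ∘ s3)) = -9


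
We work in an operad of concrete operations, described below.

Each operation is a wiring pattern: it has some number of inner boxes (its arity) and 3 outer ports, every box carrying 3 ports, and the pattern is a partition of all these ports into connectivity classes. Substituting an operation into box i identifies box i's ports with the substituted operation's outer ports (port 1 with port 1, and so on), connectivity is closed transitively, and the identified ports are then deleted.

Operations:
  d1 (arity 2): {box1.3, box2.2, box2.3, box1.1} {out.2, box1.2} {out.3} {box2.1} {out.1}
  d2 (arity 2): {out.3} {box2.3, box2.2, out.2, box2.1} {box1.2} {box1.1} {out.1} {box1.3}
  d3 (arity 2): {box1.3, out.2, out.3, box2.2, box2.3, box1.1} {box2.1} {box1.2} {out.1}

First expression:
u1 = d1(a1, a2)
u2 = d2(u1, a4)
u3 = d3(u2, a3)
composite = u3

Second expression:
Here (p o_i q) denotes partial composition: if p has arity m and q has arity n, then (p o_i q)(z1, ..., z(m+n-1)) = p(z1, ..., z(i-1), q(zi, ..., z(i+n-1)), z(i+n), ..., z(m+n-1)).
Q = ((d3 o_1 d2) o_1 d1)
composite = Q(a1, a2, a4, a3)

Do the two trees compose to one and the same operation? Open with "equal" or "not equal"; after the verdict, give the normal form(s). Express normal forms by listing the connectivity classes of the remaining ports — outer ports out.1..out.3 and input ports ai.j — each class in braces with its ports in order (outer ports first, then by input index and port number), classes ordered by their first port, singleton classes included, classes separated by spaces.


equal: each reduces to {out.1} {out.2, out.3, a3.2, a3.3} {a1.1, a1.3, a2.2, a2.3} {a1.2} {a2.1} {a3.1} {a4.1, a4.2, a4.3}

The first expression reduces to {out.1} {out.2, out.3, a3.2, a3.3} {a1.1, a1.3, a2.2, a2.3} {a1.2} {a2.1} {a3.1} {a4.1, a4.2, a4.3}
The second expression reduces to {out.1} {out.2, out.3, a3.2, a3.3} {a1.1, a1.3, a2.2, a2.3} {a1.2} {a2.1} {a3.1} {a4.1, a4.2, a4.3}
The forms coincide; equal.


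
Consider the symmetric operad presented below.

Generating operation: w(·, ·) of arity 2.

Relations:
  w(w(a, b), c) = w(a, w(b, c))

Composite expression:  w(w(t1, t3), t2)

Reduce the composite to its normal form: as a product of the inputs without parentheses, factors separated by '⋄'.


t1 ⋄ t3 ⋄ t2

The w-tree's shape is irrelevant; the t-reading-order decides.
w(t1, t3) spells out as t1 ⋄ t3
w(w(t1, t3), t2) spells out as t1 ⋄ t3 ⋄ t2


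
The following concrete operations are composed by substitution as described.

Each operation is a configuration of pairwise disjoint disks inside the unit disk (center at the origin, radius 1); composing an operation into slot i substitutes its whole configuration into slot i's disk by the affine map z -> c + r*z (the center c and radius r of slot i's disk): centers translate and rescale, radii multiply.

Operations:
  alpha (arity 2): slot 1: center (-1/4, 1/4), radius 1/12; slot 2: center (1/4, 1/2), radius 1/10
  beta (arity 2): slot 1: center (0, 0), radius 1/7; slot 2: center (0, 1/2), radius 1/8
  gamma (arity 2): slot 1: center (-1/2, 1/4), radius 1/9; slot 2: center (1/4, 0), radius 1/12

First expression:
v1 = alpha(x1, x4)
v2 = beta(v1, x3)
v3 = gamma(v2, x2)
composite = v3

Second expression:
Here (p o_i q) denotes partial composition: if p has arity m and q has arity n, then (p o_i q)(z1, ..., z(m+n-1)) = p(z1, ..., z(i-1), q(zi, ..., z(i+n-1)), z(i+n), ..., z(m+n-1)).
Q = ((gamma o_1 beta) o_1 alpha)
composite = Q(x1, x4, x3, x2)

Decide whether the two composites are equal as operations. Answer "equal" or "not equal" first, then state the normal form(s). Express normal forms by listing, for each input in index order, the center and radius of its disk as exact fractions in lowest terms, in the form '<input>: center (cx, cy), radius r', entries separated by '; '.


The first expression reduces to x1: center (-127/252, 16/63), radius 1/756; x2: center (1/4, 0), radius 1/12; x3: center (-1/2, 11/36), radius 1/72; x4: center (-125/252, 65/252), radius 1/630
The second expression reduces to x1: center (-127/252, 16/63), radius 1/756; x2: center (1/4, 0), radius 1/12; x3: center (-1/2, 11/36), radius 1/72; x4: center (-125/252, 65/252), radius 1/630
One common form — equal.

equal — both sides give x1: center (-127/252, 16/63), radius 1/756; x2: center (1/4, 0), radius 1/12; x3: center (-1/2, 11/36), radius 1/72; x4: center (-125/252, 65/252), radius 1/630


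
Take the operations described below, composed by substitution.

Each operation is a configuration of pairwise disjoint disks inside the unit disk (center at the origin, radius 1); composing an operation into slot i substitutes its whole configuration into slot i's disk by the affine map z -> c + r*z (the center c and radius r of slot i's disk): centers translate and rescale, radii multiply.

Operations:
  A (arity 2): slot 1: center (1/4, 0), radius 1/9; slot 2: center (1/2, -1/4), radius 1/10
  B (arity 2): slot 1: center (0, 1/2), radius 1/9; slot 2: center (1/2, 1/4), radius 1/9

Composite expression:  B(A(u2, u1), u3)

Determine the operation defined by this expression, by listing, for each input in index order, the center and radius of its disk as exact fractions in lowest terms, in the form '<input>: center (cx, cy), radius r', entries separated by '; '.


u1: center (1/18, 17/36), radius 1/90; u2: center (1/36, 1/2), radius 1/81; u3: center (1/2, 1/4), radius 1/9

Follow each u-input down from B: c' goes to c + r*c', radius to r*r'.
u2: after 2 affine steps, its disk has center (1/36, 1/2), radius 1/81
u1: after 2 affine steps, its disk has center (1/18, 17/36), radius 1/90
u3: after 1 affine step, its disk has center (1/2, 1/4), radius 1/9


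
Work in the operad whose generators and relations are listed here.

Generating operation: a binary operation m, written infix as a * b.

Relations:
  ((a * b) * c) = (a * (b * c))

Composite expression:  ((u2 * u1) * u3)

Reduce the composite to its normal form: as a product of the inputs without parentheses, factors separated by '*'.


u2 * u1 * u3


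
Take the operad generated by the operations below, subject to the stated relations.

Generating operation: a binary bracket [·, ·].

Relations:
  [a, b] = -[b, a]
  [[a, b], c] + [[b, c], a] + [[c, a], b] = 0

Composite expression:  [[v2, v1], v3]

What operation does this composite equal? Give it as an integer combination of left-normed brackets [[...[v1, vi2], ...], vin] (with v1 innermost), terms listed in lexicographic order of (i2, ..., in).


Antisymmetry and Jacobi reduce to v1-anchored left-normed brackets.
Composite bracket: [[v2, v1], v3]
Full expansion: 4 signed words from ab - ba (2^2 = 4).
The v1-initial words carry the normal form:
  v1v2v3 (sign -1) contributes -[[v1, v2], v3]

-[[v1, v2], v3]


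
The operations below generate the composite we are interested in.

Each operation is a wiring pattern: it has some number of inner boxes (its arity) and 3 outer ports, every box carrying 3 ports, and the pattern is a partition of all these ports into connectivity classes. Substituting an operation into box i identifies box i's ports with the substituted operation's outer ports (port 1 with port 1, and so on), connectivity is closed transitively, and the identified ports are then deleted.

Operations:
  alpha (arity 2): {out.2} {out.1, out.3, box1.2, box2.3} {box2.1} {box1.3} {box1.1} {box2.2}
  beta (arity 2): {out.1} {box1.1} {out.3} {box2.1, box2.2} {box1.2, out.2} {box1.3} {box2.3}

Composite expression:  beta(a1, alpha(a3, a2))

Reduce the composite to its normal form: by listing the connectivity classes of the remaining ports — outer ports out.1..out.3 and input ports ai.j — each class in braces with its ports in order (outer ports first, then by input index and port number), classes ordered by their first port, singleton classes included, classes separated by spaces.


After gluing at beta, chains via deleted ports link the a-ports.
the subtree at alpha composes to {out.1, out.3, a2.3, a3.2} {out.2} {a2.1} {a2.2} {a3.1} {a3.3} on (a3, a2); out.j = own outer ports
the subtree at beta composes to {out.1} {out.2, a1.2} {out.3} {a1.1} {a1.3} {a2.1} {a2.2} {a2.3, a3.2} {a3.1} {a3.3} on (a1, a3, a2); out.j = own outer ports

{out.1} {out.2, a1.2} {out.3} {a1.1} {a1.3} {a2.1} {a2.2} {a2.3, a3.2} {a3.1} {a3.3}


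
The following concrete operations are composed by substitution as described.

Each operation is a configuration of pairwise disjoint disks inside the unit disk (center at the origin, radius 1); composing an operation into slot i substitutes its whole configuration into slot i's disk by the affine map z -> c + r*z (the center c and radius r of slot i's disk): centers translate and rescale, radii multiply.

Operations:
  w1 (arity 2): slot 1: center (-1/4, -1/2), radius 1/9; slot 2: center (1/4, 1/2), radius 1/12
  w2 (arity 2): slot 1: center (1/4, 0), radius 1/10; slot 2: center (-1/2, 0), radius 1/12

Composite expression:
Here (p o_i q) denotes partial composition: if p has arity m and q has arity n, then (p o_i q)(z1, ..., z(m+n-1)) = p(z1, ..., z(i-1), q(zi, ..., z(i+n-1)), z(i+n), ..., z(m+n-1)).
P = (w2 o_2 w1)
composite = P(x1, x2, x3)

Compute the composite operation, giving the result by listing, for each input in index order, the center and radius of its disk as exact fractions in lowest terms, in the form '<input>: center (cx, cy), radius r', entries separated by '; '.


x1: center (1/4, 0), radius 1/10; x2: center (-25/48, -1/24), radius 1/108; x3: center (-23/48, 1/24), radius 1/144

Each x-disk chains the slot maps above it in w2; radii multiply.
input x1: composing its 1 substitution step yields center (1/4, 0), radius 1/10
input x2: composing its 2 substitution steps yields center (-25/48, -1/24), radius 1/108
input x3: composing its 2 substitution steps yields center (-23/48, 1/24), radius 1/144


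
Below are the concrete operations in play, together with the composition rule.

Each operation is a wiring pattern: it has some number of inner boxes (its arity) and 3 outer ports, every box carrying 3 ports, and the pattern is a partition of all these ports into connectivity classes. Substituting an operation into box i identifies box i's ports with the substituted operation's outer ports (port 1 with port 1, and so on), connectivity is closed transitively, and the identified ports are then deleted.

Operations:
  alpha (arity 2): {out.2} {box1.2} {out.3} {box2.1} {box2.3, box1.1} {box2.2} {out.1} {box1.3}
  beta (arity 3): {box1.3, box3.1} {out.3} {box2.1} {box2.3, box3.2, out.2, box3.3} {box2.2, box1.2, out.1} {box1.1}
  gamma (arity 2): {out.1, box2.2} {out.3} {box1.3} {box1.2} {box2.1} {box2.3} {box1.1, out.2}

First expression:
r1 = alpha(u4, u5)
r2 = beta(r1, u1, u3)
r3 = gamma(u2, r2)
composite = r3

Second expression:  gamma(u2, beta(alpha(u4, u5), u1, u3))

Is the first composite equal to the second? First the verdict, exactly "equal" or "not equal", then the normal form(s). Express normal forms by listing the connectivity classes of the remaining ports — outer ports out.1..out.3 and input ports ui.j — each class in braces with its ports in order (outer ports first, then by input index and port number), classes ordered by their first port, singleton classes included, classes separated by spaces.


equal — both sides give {out.1, u1.3, u3.2, u3.3} {out.2, u2.1} {out.3} {u1.1} {u1.2} {u2.2} {u2.3} {u3.1} {u4.1, u5.3} {u4.2} {u4.3} {u5.1} {u5.2}

Normal form of the first expression: {out.1, u1.3, u3.2, u3.3} {out.2, u2.1} {out.3} {u1.1} {u1.2} {u2.2} {u2.3} {u3.1} {u4.1, u5.3} {u4.2} {u4.3} {u5.1} {u5.2}
Normal form of the second expression: {out.1, u1.3, u3.2, u3.3} {out.2, u2.1} {out.3} {u1.1} {u1.2} {u2.2} {u2.3} {u3.1} {u4.1, u5.3} {u4.2} {u4.3} {u5.1} {u5.2}
Identical normal forms: equal.


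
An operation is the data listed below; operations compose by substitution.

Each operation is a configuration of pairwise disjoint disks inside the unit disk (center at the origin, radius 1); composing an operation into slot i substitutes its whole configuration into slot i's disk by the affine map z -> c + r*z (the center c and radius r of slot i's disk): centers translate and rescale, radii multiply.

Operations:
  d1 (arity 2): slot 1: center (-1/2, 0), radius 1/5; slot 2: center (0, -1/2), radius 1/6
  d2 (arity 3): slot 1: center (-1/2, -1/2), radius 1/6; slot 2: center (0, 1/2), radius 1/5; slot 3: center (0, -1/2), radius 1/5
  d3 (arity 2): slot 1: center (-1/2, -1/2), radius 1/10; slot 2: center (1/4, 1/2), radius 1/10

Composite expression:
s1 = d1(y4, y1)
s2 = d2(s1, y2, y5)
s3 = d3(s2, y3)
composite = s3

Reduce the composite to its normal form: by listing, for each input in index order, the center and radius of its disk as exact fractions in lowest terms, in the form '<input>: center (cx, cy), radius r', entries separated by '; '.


y1: center (-11/20, -67/120), radius 1/360; y2: center (-1/2, -9/20), radius 1/50; y3: center (1/4, 1/2), radius 1/10; y4: center (-67/120, -11/20), radius 1/300; y5: center (-1/2, -11/20), radius 1/50

Below d3, radii multiply path by path; the y-disk centers shift.
input y4: composing its 3 substitution steps yields center (-67/120, -11/20), radius 1/300
input y1: composing its 3 substitution steps yields center (-11/20, -67/120), radius 1/360
input y2: composing its 2 substitution steps yields center (-1/2, -9/20), radius 1/50
input y5: composing its 2 substitution steps yields center (-1/2, -11/20), radius 1/50
input y3: composing its 1 substitution step yields center (1/4, 1/2), radius 1/10


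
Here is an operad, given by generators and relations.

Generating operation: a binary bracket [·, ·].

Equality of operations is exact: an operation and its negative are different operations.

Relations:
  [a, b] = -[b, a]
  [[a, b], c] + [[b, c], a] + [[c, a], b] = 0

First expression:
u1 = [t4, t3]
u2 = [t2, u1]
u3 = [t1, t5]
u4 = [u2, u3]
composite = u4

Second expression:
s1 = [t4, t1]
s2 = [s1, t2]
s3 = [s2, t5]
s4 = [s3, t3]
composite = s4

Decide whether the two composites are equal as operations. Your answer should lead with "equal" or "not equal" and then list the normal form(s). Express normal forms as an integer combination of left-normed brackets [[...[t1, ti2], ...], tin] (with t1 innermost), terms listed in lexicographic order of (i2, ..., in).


Reducing the first expression gives [[[[t1, t5], t2], t3], t4] - [[[[t1, t5], t2], t4], t3] - [[[[t1, t5], t3], t4], t2] + [[[[t1, t5], t4], t3], t2]
Reducing the second expression gives -[[[[t1, t4], t2], t5], t3]
No match — not equal.

not equal; the first gives [[[[t1, t5], t2], t3], t4] - [[[[t1, t5], t2], t4], t3] - [[[[t1, t5], t3], t4], t2] + [[[[t1, t5], t4], t3], t2] and the second -[[[[t1, t4], t2], t5], t3]


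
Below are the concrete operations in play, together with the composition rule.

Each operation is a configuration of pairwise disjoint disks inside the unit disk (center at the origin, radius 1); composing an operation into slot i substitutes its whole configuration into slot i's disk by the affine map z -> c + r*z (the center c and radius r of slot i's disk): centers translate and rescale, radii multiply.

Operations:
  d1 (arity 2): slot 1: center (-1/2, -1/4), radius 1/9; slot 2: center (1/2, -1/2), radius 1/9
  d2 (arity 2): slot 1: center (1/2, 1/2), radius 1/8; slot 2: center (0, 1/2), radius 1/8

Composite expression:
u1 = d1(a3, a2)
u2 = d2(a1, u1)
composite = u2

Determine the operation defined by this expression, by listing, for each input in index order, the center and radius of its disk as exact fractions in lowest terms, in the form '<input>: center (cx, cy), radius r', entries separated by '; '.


a1: center (1/2, 1/2), radius 1/8; a2: center (1/16, 7/16), radius 1/72; a3: center (-1/16, 15/32), radius 1/72

Affine substitution under d2: radii multiply and a-centers shift.
input a1: composing its 1 substitution step yields center (1/2, 1/2), radius 1/8
input a3: composing its 2 substitution steps yields center (-1/16, 15/32), radius 1/72
input a2: composing its 2 substitution steps yields center (1/16, 7/16), radius 1/72


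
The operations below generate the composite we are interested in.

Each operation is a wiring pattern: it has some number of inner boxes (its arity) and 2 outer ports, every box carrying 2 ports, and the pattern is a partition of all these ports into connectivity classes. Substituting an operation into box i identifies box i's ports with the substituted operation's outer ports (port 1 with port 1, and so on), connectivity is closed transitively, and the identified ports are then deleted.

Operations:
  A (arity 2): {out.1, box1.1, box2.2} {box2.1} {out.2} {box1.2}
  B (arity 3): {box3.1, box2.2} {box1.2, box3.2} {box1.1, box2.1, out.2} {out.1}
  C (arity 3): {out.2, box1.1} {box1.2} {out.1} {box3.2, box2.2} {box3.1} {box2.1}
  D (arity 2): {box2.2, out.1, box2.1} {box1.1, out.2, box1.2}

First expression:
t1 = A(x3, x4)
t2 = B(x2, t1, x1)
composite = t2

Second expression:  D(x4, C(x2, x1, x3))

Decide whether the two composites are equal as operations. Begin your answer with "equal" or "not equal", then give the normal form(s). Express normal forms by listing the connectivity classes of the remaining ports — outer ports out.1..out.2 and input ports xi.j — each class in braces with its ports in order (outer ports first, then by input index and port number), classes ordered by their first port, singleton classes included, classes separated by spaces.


The first expression, normalized: {out.1} {out.2, x2.1, x3.1, x4.2} {x1.1} {x1.2, x2.2} {x3.2} {x4.1}
The second expression, normalized: {out.1, x2.1} {out.2, x4.1, x4.2} {x1.1} {x1.2, x3.2} {x2.2} {x3.1}
No match — not equal.

not equal: they reduce to {out.1} {out.2, x2.1, x3.1, x4.2} {x1.1} {x1.2, x2.2} {x3.2} {x4.1} and {out.1, x2.1} {out.2, x4.1, x4.2} {x1.1} {x1.2, x3.2} {x2.2} {x3.1}


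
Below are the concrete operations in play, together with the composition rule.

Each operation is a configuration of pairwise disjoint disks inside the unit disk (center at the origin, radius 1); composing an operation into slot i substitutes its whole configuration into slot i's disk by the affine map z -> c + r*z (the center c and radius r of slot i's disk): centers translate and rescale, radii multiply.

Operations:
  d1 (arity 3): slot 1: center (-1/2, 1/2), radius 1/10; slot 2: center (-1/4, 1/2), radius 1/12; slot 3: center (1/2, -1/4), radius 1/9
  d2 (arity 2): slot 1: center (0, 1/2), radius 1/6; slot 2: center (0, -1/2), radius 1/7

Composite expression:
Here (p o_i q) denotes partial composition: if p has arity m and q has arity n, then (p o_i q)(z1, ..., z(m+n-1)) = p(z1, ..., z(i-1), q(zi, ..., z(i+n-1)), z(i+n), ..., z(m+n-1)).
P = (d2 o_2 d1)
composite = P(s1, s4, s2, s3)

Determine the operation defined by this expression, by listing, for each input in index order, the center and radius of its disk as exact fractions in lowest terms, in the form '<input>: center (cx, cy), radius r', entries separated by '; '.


s1: center (0, 1/2), radius 1/6; s2: center (-1/28, -3/7), radius 1/84; s3: center (1/14, -15/28), radius 1/63; s4: center (-1/14, -3/7), radius 1/70

Only the slot chain above each s matters under d2; compose those maps.
input s1: composing its 1 substitution step yields center (0, 1/2), radius 1/6
input s4: composing its 2 substitution steps yields center (-1/14, -3/7), radius 1/70
input s2: composing its 2 substitution steps yields center (-1/28, -3/7), radius 1/84
input s3: composing its 2 substitution steps yields center (1/14, -15/28), radius 1/63


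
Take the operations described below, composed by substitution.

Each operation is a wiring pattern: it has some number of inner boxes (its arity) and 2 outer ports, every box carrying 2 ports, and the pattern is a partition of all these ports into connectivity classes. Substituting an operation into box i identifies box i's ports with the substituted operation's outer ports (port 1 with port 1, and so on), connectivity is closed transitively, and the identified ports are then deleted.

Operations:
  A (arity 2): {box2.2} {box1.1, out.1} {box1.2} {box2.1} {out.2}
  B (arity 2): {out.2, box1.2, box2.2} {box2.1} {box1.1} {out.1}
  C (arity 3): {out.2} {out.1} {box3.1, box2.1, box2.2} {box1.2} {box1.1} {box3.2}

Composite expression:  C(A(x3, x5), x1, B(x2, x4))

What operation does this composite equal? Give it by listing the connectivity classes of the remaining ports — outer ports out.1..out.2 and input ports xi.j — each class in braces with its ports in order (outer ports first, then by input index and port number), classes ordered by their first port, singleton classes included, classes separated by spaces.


{out.1} {out.2} {x1.1, x1.2} {x2.1} {x2.2, x4.2} {x3.1} {x3.2} {x4.1} {x5.1} {x5.2}

After gluing at C, chains via deleted ports link the x-ports.
A over (x3, x5) gives {out.1, x3.1} {out.2} {x3.2} {x5.1} {x5.2}, out.j being that stage's outer ports
B over (x2, x4) gives {out.1} {out.2, x2.2, x4.2} {x2.1} {x4.1}, out.j being that stage's outer ports
C over (x3, x5, x1, x2, x4) gives {out.1} {out.2} {x1.1, x1.2} {x2.1} {x2.2, x4.2} {x3.1} {x3.2} {x4.1} {x5.1} {x5.2}, out.j being that stage's outer ports


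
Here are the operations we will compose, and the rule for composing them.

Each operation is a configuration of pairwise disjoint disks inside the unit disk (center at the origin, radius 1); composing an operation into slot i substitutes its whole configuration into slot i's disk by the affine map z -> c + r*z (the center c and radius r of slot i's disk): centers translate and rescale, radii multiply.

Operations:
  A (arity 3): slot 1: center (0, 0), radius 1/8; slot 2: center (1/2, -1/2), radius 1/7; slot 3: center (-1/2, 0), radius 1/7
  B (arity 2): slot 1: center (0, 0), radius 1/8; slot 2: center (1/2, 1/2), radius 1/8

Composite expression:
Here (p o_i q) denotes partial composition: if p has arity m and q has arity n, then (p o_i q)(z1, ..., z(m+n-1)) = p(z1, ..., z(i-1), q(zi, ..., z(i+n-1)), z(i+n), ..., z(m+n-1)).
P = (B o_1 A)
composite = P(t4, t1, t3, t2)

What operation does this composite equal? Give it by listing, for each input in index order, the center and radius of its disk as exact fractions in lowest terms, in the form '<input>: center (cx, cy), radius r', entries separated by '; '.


t1: center (1/16, -1/16), radius 1/56; t2: center (1/2, 1/2), radius 1/8; t3: center (-1/16, 0), radius 1/56; t4: center (0, 0), radius 1/64

Follow each t-input down from B: c' goes to c + r*c', radius to r*r'.
input t4: composing its 2 substitution steps yields center (0, 0), radius 1/64
input t1: composing its 2 substitution steps yields center (1/16, -1/16), radius 1/56
input t3: composing its 2 substitution steps yields center (-1/16, 0), radius 1/56
input t2: composing its 1 substitution step yields center (1/2, 1/2), radius 1/8


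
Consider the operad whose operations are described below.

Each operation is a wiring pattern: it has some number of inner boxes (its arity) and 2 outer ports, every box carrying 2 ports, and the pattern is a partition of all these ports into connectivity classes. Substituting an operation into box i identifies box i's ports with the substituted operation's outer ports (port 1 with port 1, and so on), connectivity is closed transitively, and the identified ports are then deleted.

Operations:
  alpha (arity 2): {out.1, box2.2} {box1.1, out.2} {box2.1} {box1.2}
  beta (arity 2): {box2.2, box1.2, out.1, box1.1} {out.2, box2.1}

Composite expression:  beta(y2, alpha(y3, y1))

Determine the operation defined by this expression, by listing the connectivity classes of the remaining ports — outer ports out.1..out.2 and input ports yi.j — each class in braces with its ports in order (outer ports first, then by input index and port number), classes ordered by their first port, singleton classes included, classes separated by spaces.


Reachability decides: close wires over beta-identified ports.
composing alpha on (y3, y1), with out.j its own outer ports: {out.1, y1.2} {out.2, y3.1} {y1.1} {y3.2}
composing beta on (y2, y3, y1), with out.j its own outer ports: {out.1, y2.1, y2.2, y3.1} {out.2, y1.2} {y1.1} {y3.2}

{out.1, y2.1, y2.2, y3.1} {out.2, y1.2} {y1.1} {y3.2}


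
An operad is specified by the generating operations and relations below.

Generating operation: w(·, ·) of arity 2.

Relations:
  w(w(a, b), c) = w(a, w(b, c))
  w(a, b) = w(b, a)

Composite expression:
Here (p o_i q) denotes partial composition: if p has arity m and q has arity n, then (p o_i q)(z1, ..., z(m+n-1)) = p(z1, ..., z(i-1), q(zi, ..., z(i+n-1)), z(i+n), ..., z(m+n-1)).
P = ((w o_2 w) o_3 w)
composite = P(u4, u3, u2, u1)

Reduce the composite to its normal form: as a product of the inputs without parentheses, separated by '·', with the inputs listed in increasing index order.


u1 · u2 · u3 · u4


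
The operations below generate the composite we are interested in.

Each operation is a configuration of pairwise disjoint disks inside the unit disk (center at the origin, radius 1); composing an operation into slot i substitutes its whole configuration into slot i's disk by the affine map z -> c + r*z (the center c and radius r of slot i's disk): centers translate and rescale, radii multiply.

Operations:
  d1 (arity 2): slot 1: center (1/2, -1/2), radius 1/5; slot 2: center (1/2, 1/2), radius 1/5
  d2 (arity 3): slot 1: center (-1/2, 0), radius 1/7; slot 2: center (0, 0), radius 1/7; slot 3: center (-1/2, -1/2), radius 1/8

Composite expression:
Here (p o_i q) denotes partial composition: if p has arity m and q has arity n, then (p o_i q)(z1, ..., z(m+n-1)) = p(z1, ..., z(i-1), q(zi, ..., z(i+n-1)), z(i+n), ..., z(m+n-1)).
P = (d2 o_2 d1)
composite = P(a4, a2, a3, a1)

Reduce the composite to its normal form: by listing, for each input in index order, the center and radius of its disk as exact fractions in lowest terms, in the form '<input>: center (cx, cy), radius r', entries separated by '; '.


a1: center (-1/2, -1/2), radius 1/8; a2: center (1/14, -1/14), radius 1/35; a3: center (1/14, 1/14), radius 1/35; a4: center (-1/2, 0), radius 1/7


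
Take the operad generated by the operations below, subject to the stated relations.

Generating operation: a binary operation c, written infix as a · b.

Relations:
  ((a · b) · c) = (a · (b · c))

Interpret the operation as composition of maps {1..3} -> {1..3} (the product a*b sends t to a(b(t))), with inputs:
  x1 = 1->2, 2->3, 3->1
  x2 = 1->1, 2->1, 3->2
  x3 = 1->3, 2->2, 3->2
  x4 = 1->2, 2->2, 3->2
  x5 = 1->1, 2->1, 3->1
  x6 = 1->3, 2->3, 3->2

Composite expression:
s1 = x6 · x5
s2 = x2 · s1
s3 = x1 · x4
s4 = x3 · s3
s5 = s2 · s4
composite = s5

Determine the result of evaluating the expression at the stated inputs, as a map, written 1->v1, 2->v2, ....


1->2, 2->2, 3->2

(x6 · x5) = 1->3, 2->3, 3->3
(x2 · (x6 · x5)) = 1->2, 2->2, 3->2
(x1 · x4) = 1->3, 2->3, 3->3
(x3 · (x1 · x4)) = 1->2, 2->2, 3->2
((x2 · (x6 · x5)) · (x3 · (x1 · x4))) = 1->2, 2->2, 3->2


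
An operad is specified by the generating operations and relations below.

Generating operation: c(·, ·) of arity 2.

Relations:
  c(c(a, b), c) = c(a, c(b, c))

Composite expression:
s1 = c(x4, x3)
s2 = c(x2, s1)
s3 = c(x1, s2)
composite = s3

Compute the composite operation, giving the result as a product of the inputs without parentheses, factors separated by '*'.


x1 * x2 * x4 * x3

Associativity of c dissolves the nesting; only the x-input order survives.
c(x4, x3) collapses to x4 * x3
c(x2, c(x4, x3)) collapses to x2 * x4 * x3
c(x1, c(x2, c(x4, x3))) collapses to x1 * x2 * x4 * x3


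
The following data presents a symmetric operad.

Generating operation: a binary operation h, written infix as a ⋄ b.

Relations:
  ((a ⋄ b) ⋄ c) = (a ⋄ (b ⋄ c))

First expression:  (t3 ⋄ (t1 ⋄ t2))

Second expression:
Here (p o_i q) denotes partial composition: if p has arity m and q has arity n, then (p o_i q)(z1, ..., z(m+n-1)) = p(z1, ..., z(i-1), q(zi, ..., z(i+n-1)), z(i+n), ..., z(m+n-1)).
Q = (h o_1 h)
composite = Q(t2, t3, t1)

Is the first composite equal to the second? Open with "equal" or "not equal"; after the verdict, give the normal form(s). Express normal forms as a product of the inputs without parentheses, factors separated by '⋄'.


not equal: they reduce to t3 ⋄ t1 ⋄ t2 and t2 ⋄ t3 ⋄ t1


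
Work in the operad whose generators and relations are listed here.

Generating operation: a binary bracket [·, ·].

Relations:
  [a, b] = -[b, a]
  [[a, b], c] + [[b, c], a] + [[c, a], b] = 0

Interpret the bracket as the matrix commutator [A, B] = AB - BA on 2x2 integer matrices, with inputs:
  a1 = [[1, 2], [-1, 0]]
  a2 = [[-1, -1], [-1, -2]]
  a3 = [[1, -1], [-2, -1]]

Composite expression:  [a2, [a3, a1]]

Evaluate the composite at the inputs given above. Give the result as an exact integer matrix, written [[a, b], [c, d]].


[[5, 15], [-10, -5]]

[a3, a1] = [[5, 5], [0, -5]]
[a2, [a3, a1]] = [[5, 15], [-10, -5]]


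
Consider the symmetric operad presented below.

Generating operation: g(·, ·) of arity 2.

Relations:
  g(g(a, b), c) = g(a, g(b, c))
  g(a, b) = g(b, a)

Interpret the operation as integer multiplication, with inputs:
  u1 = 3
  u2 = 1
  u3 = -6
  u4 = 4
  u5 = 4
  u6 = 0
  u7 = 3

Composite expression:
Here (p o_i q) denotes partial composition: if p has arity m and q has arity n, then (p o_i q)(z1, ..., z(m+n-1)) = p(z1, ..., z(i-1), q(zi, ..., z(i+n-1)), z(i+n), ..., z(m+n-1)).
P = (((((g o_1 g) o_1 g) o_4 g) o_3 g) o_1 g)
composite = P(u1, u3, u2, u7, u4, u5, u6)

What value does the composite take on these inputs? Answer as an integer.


0


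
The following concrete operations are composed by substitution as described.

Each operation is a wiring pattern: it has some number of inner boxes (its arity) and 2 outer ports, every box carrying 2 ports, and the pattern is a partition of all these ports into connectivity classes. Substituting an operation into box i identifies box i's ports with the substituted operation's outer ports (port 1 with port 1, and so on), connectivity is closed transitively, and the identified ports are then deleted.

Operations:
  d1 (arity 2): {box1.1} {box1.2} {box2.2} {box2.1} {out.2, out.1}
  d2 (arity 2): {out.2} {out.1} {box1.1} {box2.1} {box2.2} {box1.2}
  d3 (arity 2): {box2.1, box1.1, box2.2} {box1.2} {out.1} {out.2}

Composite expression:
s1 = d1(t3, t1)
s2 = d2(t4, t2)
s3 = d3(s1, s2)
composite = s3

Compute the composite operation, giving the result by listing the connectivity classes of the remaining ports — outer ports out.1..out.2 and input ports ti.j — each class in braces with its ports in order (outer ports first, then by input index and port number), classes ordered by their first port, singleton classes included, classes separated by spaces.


{out.1} {out.2} {t1.1} {t1.2} {t2.1} {t2.2} {t3.1} {t3.2} {t4.1} {t4.2}

Reachability decides: close wires over d3-identified ports.
d1 over (t3, t1) gives {out.1, out.2} {t1.1} {t1.2} {t3.1} {t3.2}, out.j being that stage's outer ports
d2 over (t4, t2) gives {out.1} {out.2} {t2.1} {t2.2} {t4.1} {t4.2}, out.j being that stage's outer ports
d3 over (t3, t1, t4, t2) gives {out.1} {out.2} {t1.1} {t1.2} {t2.1} {t2.2} {t3.1} {t3.2} {t4.1} {t4.2}, out.j being that stage's outer ports


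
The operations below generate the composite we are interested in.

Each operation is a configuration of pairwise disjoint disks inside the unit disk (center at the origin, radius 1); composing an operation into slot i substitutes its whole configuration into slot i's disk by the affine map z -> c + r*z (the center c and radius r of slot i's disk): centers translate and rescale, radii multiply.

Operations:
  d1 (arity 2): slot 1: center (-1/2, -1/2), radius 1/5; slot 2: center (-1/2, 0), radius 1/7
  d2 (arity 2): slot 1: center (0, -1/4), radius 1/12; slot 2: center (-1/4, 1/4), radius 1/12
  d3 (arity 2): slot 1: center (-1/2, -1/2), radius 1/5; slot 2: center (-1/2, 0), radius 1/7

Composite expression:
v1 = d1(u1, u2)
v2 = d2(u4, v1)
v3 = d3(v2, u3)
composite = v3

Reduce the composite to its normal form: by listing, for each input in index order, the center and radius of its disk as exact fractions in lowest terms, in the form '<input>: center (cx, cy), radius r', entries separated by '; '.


u1: center (-67/120, -11/24), radius 1/300; u2: center (-67/120, -9/20), radius 1/420; u3: center (-1/2, 0), radius 1/7; u4: center (-1/2, -11/20), radius 1/60

Nesting under d3 composes maps z -> c + r*z down each u-path.
u4: after 2 affine steps, its disk has center (-1/2, -11/20), radius 1/60
u1: after 3 affine steps, its disk has center (-67/120, -11/24), radius 1/300
u2: after 3 affine steps, its disk has center (-67/120, -9/20), radius 1/420
u3: after 1 affine step, its disk has center (-1/2, 0), radius 1/7


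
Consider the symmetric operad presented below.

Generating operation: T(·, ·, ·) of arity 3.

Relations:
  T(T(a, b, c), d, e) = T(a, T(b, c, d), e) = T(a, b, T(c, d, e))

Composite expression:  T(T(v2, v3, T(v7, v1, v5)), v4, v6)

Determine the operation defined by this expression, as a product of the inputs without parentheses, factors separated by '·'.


v2 · v3 · v7 · v1 · v5 · v4 · v6

Every regrouping of T is equal, so read the v-inputs in written order.
T(v7, v1, v5) collapses to v7 · v1 · v5
T(v2, v3, T(v7, v1, v5)) collapses to v2 · v3 · v7 · v1 · v5
T(T(v2, v3, T(v7, v1, v5)), v4, v6) collapses to v2 · v3 · v7 · v1 · v5 · v4 · v6


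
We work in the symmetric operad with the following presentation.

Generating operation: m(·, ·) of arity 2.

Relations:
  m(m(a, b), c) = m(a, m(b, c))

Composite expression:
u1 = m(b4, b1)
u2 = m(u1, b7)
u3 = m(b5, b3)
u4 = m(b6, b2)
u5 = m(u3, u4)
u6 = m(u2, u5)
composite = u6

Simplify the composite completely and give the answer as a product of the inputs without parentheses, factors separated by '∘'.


b4 ∘ b1 ∘ b7 ∘ b5 ∘ b3 ∘ b6 ∘ b2

The m-tree's shape is irrelevant; the b-reading-order decides.
m(b4, b1) unparenthesizes to b4 ∘ b1
m(m(b4, b1), b7) unparenthesizes to b4 ∘ b1 ∘ b7
m(b5, b3) unparenthesizes to b5 ∘ b3
m(b6, b2) unparenthesizes to b6 ∘ b2
m(m(b5, b3), m(b6, b2)) unparenthesizes to b5 ∘ b3 ∘ b6 ∘ b2
m(m(m(b4, b1), b7), m(m(b5, b3), m(b6, b2))) unparenthesizes to b4 ∘ b1 ∘ b7 ∘ b5 ∘ b3 ∘ b6 ∘ b2


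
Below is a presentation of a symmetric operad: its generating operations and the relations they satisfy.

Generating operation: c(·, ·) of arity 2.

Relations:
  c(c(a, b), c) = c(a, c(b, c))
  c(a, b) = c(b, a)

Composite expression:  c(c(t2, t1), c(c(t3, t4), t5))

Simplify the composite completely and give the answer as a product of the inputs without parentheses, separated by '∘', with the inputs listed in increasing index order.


t1 ∘ t2 ∘ t3 ∘ t4 ∘ t5

Reordering under c is free, so list the t-inputs canonically.
c(t2, t1) reduces to t2 ∘ t1
c(t3, t4) reduces to t3 ∘ t4
c(c(t3, t4), t5) reduces to t3 ∘ t4 ∘ t5
c(c(t2, t1), c(c(t3, t4), t5)) reduces to t2 ∘ t1 ∘ t3 ∘ t4 ∘ t5
the factors in increasing index order: t1 ∘ t2 ∘ t3 ∘ t4 ∘ t5


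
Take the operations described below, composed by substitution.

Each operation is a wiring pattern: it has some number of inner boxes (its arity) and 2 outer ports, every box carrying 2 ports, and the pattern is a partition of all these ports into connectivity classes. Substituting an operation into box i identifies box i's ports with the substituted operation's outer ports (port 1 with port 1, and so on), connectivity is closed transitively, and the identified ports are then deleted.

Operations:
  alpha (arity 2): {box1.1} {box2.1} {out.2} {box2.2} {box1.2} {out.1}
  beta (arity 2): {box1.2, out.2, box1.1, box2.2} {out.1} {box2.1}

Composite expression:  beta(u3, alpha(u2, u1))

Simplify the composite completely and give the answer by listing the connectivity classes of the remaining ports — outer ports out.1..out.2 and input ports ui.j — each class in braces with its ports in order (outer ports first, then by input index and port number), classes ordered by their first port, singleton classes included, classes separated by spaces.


Reachability decides: close wires over beta-identified ports.
through alpha, on inputs (u2, u1): {out.1} {out.2} {u1.1} {u1.2} {u2.1} {u2.2} (out.j = stage outer ports)
through beta, on inputs (u3, u2, u1): {out.1} {out.2, u3.1, u3.2} {u1.1} {u1.2} {u2.1} {u2.2} (out.j = stage outer ports)

{out.1} {out.2, u3.1, u3.2} {u1.1} {u1.2} {u2.1} {u2.2}
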